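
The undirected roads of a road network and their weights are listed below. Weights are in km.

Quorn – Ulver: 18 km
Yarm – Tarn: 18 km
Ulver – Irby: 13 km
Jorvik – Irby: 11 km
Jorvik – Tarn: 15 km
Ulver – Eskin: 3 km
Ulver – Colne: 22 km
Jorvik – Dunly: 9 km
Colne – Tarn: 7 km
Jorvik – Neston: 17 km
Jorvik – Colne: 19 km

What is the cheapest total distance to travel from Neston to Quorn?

59 km

Compare a few routes:
Neston → Jorvik → Irby → Ulver → Quorn: 17+11+13+18 = 59
Neston → Jorvik → Colne → Ulver → Quorn: 17+19+22+18 = 76
The minimum is 59 km via Neston → Jorvik → Irby → Ulver → Quorn.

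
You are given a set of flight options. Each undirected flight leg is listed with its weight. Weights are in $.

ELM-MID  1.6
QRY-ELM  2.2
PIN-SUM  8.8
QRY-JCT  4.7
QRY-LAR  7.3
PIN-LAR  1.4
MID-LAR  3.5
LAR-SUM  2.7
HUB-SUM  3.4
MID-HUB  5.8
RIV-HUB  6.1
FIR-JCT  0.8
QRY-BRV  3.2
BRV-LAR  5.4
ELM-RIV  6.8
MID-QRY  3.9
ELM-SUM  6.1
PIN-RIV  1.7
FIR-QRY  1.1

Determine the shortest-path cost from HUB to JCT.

Settle nodes by increasing distance from HUB:
HUB: 0
SUM: 3.4  (via HUB)
MID: 5.8  (via HUB)
LAR: 6.1  (via SUM)
RIV: 6.1  (via HUB)
ELM: 7.4  (via MID)
PIN: 7.5  (via LAR)
QRY: 9.6  (via ELM)
FIR: 10.7  (via QRY)
JCT: 11.5  (via FIR)
Shortest route: HUB–MID–ELM–QRY–FIR–JCT = $11.5.

$11.5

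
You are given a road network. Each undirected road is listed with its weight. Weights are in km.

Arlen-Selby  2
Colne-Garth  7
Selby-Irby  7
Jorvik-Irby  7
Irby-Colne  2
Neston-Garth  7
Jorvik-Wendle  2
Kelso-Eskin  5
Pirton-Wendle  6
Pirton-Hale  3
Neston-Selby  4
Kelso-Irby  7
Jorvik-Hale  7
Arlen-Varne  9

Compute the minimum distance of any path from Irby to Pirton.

15 km

Settle nodes by increasing distance from Irby:
Irby: 0
Colne: 2  (via Irby)
Jorvik: 7  (via Irby)
Kelso: 7  (via Irby)
Selby: 7  (via Irby)
Arlen: 9  (via Selby)
Wendle: 9  (via Jorvik)
Garth: 9  (via Colne)
Neston: 11  (via Selby)
Eskin: 12  (via Kelso)
Hale: 14  (via Jorvik)
Pirton: 15  (via Wendle)
Shortest route: Irby → Jorvik → Wendle → Pirton = 15 km.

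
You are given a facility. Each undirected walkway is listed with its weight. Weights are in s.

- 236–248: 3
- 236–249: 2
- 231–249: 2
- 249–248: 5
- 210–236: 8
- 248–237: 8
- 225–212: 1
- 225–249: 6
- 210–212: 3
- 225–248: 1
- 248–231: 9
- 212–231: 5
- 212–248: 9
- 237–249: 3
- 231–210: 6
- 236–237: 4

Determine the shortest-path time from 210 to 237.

Compare a few routes:
210 - 236 - 249 - 237: 8+2+3 = 13
210 - 212 - 225 - 248 - 236 - 237: 3+1+1+3+4 = 12
210 - 236 - 237: 8+4 = 12
210 - 231 - 249 - 237: 6+2+3 = 11
The minimum is 11 s via 210 - 231 - 249 - 237.

11 s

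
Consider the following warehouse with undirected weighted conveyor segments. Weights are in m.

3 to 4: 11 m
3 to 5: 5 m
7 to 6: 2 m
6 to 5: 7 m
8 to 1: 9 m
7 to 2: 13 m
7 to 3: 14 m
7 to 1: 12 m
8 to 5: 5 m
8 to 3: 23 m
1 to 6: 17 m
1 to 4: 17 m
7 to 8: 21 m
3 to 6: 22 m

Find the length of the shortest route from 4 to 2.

38 m

Settle nodes by increasing distance from 4:
4: 0
3: 11  (via 4)
5: 16  (via 3)
1: 17  (via 4)
8: 21  (via 5)
6: 23  (via 5)
7: 25  (via 3)
2: 38  (via 7)
Shortest route: 4 → 3 → 7 → 2 = 38 m.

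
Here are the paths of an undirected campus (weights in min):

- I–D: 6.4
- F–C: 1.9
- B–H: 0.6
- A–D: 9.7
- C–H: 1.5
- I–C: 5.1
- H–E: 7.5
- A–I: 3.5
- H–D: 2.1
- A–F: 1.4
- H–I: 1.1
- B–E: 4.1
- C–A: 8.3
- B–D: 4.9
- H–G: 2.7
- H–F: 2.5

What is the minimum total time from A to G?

Compare a few routes:
A - F - H - G: 1.4+2.5+2.7 = 6.6
A - I - H - G: 3.5+1.1+2.7 = 7.3
The minimum is 6.6 min via A - F - H - G.

6.6 min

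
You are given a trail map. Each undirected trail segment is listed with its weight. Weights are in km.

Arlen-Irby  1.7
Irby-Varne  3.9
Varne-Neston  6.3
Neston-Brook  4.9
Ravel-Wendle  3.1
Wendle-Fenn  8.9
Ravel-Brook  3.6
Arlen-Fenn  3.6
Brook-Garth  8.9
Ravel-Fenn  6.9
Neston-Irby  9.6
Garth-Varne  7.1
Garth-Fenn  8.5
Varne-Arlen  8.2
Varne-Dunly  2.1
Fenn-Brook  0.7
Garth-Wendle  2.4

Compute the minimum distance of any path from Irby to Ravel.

9.6 km

Enumerating some paths:
Irby - Varne - Garth - Wendle - Ravel: 3.9+7.1+2.4+3.1 = 16.5
Irby - Arlen - Fenn - Ravel: 1.7+3.6+6.9 = 12.2
Irby - Arlen - Fenn - Wendle - Ravel: 1.7+3.6+8.9+3.1 = 17.3
Irby - Arlen - Fenn - Brook - Ravel: 1.7+3.6+0.7+3.6 = 9.6
The minimum is 9.6 km via Irby - Arlen - Fenn - Brook - Ravel.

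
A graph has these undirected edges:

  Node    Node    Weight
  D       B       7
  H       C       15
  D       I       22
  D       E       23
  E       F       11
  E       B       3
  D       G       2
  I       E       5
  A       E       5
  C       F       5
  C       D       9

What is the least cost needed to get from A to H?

Running Dijkstra from A:
A: 0
E: 5  (via A)
B: 8  (via E)
I: 10  (via E)
D: 15  (via B)
F: 16  (via E)
G: 17  (via D)
C: 21  (via F)
H: 36  (via C)
Shortest route: A → E → F → C → H = 36.

36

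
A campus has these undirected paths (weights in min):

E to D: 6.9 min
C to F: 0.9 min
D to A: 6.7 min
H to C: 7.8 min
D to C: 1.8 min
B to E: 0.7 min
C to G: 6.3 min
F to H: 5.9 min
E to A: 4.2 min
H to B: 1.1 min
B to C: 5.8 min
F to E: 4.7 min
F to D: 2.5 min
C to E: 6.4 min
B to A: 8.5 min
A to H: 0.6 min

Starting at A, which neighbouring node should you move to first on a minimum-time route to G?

H

Compare a few routes:
A–H–B–E–F–C–G: 0.6+1.1+0.7+4.7+0.9+6.3 = 14.3
A–H–F–C–G: 0.6+5.9+0.9+6.3 = 13.7
A–H–B–C–G: 0.6+1.1+5.8+6.3 = 13.8
A–H–C–G: 0.6+7.8+6.3 = 14.7
The minimum is 13.7 min via A–H–F–C–G.
So from A the first move is to H.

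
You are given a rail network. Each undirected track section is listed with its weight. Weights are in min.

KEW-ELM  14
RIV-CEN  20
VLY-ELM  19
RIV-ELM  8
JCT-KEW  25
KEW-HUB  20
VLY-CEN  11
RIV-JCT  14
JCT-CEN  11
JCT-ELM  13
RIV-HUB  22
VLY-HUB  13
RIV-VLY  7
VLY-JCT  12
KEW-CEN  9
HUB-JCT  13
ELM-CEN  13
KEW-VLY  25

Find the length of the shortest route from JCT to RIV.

Compare a few routes:
JCT → ELM → RIV: 13+8 = 21
JCT → RIV: 14 = 14
JCT → CEN → VLY → RIV: 11+11+7 = 29
JCT → VLY → RIV: 12+7 = 19
The minimum is 14 min via JCT → RIV.

14 min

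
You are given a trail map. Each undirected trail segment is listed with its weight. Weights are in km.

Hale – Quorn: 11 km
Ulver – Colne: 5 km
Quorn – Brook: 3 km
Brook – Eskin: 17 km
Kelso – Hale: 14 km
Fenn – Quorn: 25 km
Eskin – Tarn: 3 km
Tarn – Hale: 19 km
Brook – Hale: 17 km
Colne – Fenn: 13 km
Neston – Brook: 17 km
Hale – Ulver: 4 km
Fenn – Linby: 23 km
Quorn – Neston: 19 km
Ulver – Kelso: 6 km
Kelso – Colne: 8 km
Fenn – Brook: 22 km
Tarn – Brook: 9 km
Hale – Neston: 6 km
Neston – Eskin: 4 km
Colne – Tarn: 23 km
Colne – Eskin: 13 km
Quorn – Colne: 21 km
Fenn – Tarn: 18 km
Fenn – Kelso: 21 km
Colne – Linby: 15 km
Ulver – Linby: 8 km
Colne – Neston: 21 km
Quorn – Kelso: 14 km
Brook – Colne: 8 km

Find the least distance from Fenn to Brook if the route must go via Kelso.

37 km

Best Fenn to Kelso: Fenn → Kelso costing 21
Best Kelso to Brook: Kelso → Colne → Brook costing 16
Total via Kelso: 21 + 16 = 37 km.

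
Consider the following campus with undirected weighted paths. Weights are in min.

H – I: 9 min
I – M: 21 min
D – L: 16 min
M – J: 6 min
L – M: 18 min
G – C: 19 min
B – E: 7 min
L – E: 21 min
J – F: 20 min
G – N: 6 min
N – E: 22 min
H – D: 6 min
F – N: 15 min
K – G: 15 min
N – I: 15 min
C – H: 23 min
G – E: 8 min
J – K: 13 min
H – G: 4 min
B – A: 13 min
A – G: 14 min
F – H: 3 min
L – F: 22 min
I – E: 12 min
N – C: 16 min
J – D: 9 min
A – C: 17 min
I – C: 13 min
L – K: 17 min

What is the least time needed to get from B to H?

19 min

Enumerating some paths:
B - E - I - H: 7+12+9 = 28
B - E - G - N - F - H: 7+8+6+15+3 = 39
B - A - G - H: 13+14+4 = 31
B - E - G - H: 7+8+4 = 19
The minimum is 19 min via B - E - G - H.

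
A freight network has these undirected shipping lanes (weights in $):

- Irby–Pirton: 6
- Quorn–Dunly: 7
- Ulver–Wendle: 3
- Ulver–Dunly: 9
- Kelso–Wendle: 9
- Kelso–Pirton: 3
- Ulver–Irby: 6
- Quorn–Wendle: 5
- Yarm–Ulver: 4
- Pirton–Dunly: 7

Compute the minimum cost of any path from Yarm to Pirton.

$16

Enumerating some paths:
Yarm - Ulver - Irby - Pirton: 4+6+6 = 16
Yarm - Ulver - Wendle - Kelso - Pirton: 4+3+9+3 = 19
Yarm - Ulver - Dunly - Pirton: 4+9+7 = 20
The minimum is $16 via Yarm - Ulver - Irby - Pirton.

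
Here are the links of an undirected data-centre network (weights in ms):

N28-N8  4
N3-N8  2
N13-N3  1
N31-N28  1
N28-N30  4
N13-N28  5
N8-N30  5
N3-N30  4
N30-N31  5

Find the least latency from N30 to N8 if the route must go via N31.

Shortest N30→N31: N30 → N31 = 5
Best N31 to N8: N31 → N28 → N8 costing 5
Total via N31: 5 + 5 = 10 ms.

10 ms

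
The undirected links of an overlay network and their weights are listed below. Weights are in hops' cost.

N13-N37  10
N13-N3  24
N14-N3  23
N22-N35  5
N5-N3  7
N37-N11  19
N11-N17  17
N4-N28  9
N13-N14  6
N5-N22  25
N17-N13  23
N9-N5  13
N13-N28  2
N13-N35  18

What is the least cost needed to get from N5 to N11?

60 hops' cost

Running Dijkstra from N5:
N5: 0
N3: 7  (via N5)
N9: 13  (via N5)
N22: 25  (via N5)
N14: 30  (via N3)
N35: 30  (via N22)
N13: 31  (via N3)
N28: 33  (via N13)
N37: 41  (via N13)
N4: 42  (via N28)
N17: 54  (via N13)
N11: 60  (via N37)
Shortest route: N5–N3–N13–N37–N11 = 60 hops' cost.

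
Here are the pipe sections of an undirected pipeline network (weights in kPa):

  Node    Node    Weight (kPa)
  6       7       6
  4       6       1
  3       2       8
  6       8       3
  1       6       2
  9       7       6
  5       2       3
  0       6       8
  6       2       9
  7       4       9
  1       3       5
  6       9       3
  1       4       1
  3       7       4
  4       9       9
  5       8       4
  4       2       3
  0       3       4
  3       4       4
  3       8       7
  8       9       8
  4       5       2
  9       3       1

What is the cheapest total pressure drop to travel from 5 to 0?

10 kPa

Enumerating some paths:
5–4–6–0: 2+1+8 = 11
5–4–3–0: 2+4+4 = 10
Cheapest is 5–4–3–0 at 10 kPa.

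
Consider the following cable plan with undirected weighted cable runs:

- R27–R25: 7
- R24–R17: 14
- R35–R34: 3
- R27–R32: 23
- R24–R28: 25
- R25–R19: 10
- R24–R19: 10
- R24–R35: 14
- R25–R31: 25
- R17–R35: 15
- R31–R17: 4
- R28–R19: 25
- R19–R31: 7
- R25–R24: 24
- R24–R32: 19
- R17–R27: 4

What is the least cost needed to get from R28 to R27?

Settle nodes by increasing distance from R28:
R28: 0
R19: 25  (via R28)
R24: 25  (via R28)
R31: 32  (via R19)
R25: 35  (via R19)
R17: 36  (via R31)
R35: 39  (via R24)
R27: 40  (via R17)
Shortest route: R28–R19–R31–R17–R27 = 40.

40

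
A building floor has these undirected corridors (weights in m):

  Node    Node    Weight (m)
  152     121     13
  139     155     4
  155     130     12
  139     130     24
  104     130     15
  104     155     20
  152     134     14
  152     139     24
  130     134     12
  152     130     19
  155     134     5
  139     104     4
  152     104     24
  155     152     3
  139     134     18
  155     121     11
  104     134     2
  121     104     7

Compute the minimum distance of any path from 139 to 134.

6 m

Running Dijkstra from 139:
139: 0
104: 4  (via 139)
155: 4  (via 139)
134: 6  (via 104)
Shortest route: 139 → 104 → 134 = 6 m.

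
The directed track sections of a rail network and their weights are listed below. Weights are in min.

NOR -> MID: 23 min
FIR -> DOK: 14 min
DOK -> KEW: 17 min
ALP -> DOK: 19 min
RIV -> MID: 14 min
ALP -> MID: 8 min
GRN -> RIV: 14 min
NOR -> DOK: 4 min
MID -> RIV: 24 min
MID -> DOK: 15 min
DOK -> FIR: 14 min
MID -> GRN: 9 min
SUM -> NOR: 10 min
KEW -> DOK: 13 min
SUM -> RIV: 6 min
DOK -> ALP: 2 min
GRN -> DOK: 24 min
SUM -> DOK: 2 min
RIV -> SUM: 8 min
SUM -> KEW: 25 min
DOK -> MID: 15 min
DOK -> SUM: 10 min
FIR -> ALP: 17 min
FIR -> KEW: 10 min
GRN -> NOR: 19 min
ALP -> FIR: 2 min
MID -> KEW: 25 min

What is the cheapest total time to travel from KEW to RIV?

Compare a few routes:
KEW - DOK - SUM - RIV: 13+10+6 = 29
KEW - DOK - ALP - MID - GRN - RIV: 13+2+8+9+14 = 46
The minimum is 29 min via KEW - DOK - SUM - RIV.

29 min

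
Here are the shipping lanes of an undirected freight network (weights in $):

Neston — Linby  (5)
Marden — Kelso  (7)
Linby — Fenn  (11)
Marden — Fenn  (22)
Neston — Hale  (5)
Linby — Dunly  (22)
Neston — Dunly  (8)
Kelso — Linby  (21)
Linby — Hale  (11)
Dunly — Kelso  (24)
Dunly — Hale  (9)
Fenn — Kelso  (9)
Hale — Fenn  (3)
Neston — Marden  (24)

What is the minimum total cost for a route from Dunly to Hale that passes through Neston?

Shortest Dunly→Neston: Dunly → Neston = 8
Shortest Neston→Hale: Neston → Hale = 5
Total via Neston: 8 + 5 = $13.

$13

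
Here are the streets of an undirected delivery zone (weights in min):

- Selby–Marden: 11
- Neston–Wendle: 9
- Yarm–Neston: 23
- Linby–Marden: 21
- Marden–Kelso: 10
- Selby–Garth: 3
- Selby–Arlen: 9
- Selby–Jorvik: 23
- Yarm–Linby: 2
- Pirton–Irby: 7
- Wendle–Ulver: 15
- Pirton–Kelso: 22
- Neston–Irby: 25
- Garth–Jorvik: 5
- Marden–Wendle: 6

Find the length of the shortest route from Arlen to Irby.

59 min

Shortest distances from Arlen:
Arlen: 0
Selby: 9  (via Arlen)
Garth: 12  (via Selby)
Jorvik: 17  (via Garth)
Marden: 20  (via Selby)
Wendle: 26  (via Marden)
Kelso: 30  (via Marden)
Neston: 35  (via Wendle)
Ulver: 41  (via Wendle)
Linby: 41  (via Marden)
Yarm: 43  (via Linby)
Pirton: 52  (via Kelso)
Irby: 59  (via Pirton)
Shortest route: Arlen–Selby–Marden–Kelso–Pirton–Irby = 59 min.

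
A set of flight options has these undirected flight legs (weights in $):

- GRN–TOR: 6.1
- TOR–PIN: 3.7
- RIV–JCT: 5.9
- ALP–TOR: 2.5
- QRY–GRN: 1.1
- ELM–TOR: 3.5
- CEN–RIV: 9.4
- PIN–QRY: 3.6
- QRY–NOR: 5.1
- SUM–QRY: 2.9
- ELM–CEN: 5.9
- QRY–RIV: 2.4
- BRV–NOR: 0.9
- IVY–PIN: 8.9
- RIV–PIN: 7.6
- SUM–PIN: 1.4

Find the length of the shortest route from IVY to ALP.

Settle nodes by increasing distance from IVY:
IVY: 0
PIN: 8.9  (via IVY)
SUM: 10.3  (via PIN)
QRY: 12.5  (via PIN)
TOR: 12.6  (via PIN)
GRN: 13.6  (via QRY)
RIV: 14.9  (via QRY)
ALP: 15.1  (via TOR)
Shortest route: IVY → PIN → TOR → ALP = $15.1.

$15.1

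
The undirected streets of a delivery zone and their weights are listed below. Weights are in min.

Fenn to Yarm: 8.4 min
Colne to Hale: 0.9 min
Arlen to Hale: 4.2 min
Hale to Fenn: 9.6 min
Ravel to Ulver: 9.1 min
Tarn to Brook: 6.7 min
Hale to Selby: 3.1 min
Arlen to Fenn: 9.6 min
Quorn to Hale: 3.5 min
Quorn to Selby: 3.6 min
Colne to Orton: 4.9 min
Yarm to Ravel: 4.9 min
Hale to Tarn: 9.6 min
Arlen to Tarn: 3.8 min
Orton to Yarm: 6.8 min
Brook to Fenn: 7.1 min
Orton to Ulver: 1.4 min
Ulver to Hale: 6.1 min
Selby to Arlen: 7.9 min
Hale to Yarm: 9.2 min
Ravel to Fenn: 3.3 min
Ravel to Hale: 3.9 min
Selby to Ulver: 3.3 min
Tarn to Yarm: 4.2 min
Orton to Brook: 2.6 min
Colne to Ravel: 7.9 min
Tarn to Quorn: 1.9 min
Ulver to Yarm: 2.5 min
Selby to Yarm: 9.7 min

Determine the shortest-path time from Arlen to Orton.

10 min

Candidate routes:
Arlen - Hale - Colne - Orton: 4.2+0.9+4.9 = 10
Arlen - Hale - Selby - Ulver - Orton: 4.2+3.1+3.3+1.4 = 12
Arlen - Hale - Ulver - Orton: 4.2+6.1+1.4 = 11.7
Arlen - Tarn - Yarm - Ulver - Orton: 3.8+4.2+2.5+1.4 = 11.9
Cheapest is Arlen - Hale - Colne - Orton at 10 min.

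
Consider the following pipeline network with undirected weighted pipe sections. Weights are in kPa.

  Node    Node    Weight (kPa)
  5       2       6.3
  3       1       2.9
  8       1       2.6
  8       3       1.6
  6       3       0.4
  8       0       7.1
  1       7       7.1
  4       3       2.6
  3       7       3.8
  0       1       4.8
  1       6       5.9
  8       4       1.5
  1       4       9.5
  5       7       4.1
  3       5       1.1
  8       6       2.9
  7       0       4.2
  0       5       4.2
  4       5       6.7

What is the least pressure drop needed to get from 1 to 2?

10.3 kPa

Enumerating some paths:
1 - 3 - 5 - 2: 2.9+1.1+6.3 = 10.3
1 - 8 - 3 - 5 - 2: 2.6+1.6+1.1+6.3 = 11.6
1 - 8 - 6 - 3 - 5 - 2: 2.6+2.9+0.4+1.1+6.3 = 13.3
Cheapest is 1 - 3 - 5 - 2 at 10.3 kPa.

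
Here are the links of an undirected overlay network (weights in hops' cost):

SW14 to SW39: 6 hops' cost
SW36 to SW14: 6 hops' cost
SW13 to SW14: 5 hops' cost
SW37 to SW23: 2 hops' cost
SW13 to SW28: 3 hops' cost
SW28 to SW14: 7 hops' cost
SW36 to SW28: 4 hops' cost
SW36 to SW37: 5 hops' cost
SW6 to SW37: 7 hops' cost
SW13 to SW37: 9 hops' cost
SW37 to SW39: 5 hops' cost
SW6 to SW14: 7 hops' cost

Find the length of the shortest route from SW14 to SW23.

Shortest distances from SW14:
SW14: 0
SW13: 5  (via SW14)
SW39: 6  (via SW14)
SW36: 6  (via SW14)
SW6: 7  (via SW14)
SW28: 7  (via SW14)
SW37: 11  (via SW39)
SW23: 13  (via SW37)
Shortest route: SW14 → SW39 → SW37 → SW23 = 13 hops' cost.

13 hops' cost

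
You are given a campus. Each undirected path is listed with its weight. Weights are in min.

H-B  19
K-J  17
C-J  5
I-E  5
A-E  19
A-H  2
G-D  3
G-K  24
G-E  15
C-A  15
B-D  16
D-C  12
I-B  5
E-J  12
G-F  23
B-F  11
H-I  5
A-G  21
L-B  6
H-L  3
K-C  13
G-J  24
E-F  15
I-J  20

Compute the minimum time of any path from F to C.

32 min

Compare a few routes:
F → B → L → H → A → C: 11+6+3+2+15 = 37
F → G → D → C: 23+3+12 = 38
F → E → J → C: 15+12+5 = 32
F → B → I → E → J → C: 11+5+5+12+5 = 38
The minimum is 32 min via F → E → J → C.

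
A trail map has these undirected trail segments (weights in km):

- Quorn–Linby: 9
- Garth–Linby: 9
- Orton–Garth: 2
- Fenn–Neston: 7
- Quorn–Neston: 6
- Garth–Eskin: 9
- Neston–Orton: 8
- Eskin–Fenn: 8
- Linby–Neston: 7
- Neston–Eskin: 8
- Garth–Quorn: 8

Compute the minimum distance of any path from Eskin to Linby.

Settle nodes by increasing distance from Eskin:
Eskin: 0
Fenn: 8  (via Eskin)
Neston: 8  (via Eskin)
Garth: 9  (via Eskin)
Orton: 11  (via Garth)
Quorn: 14  (via Neston)
Linby: 15  (via Neston)
Shortest route: Eskin–Neston–Linby = 15 km.

15 km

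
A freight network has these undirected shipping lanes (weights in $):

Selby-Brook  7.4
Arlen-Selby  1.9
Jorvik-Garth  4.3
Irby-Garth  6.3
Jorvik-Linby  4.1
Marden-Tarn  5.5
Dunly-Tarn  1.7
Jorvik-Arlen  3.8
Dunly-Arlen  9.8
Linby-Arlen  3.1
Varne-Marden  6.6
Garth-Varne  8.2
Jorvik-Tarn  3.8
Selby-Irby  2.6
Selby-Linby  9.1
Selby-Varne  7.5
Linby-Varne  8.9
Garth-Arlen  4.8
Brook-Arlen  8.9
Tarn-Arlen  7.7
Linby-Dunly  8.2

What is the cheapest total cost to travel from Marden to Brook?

Candidate routes:
Marden - Varne - Selby - Brook: 6.6+7.5+7.4 = 21.5
Marden - Tarn - Jorvik - Arlen - Brook: 5.5+3.8+3.8+8.9 = 22
The minimum is $21.5 via Marden - Varne - Selby - Brook.

$21.5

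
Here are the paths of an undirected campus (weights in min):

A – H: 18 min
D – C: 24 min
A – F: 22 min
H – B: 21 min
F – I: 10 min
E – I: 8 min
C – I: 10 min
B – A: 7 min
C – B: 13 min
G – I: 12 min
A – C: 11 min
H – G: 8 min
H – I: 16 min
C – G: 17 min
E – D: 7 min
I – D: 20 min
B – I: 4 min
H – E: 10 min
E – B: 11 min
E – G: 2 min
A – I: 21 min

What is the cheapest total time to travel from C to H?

25 min

Enumerating some paths:
C → I → E → G → H: 10+8+2+8 = 28
C → I → H: 10+16 = 26
C → G → H: 17+8 = 25
C → I → E → H: 10+8+10 = 28
The minimum is 25 min via C → G → H.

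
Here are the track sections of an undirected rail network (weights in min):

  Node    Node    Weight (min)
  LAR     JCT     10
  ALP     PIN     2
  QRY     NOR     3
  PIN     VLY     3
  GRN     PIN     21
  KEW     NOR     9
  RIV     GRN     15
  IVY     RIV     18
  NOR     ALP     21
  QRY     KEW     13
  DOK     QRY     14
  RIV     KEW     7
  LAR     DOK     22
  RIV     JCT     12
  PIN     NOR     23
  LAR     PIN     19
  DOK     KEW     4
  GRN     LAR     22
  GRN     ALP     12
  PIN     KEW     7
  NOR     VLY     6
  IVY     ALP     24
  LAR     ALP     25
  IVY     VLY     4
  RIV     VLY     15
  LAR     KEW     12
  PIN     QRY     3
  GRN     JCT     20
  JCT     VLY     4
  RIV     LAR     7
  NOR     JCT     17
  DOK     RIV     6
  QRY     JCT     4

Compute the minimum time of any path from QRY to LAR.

14 min

Candidate routes:
QRY → JCT → LAR: 4+10 = 14
QRY → PIN → VLY → JCT → LAR: 3+3+4+10 = 20
QRY → PIN → LAR: 3+19 = 22
The minimum is 14 min via QRY → JCT → LAR.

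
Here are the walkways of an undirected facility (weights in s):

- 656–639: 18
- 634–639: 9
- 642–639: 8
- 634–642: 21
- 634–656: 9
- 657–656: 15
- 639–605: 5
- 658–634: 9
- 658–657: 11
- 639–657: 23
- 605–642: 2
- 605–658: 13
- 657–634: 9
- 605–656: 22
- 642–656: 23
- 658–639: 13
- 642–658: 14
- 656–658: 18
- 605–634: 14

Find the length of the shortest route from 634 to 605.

Settle nodes by increasing distance from 634:
634: 0
658: 9  (via 634)
656: 9  (via 634)
639: 9  (via 634)
657: 9  (via 634)
605: 14  (via 634)
Shortest route: 634–605 = 14 s.

14 s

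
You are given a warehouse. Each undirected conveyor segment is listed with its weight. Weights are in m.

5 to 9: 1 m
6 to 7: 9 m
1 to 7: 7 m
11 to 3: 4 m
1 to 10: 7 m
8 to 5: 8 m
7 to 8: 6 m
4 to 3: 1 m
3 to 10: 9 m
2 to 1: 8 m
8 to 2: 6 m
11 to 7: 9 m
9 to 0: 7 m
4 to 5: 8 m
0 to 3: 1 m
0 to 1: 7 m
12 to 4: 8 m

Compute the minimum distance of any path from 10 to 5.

Enumerating some paths:
10 → 3 → 4 → 5: 9+1+8 = 18
10 → 1 → 0 → 9 → 5: 7+7+7+1 = 22
10 → 1 → 0 → 3 → 4 → 5: 7+7+1+1+8 = 24
10 → 1 → 7 → 8 → 5: 7+7+6+8 = 28
The minimum is 18 m via 10 → 3 → 4 → 5.

18 m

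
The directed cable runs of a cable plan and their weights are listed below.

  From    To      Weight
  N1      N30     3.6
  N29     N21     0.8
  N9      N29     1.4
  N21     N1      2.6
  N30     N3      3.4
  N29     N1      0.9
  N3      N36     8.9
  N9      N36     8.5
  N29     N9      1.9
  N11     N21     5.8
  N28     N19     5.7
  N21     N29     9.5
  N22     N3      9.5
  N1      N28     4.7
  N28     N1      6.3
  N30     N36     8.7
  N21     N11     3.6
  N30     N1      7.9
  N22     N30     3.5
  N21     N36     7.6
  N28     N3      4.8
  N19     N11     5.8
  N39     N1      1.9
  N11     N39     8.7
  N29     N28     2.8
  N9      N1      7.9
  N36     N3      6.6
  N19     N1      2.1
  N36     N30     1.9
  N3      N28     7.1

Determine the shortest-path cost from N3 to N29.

Running Dijkstra from N3:
N3: 0
N28: 7.1  (via N3)
N36: 8.9  (via N3)
N30: 10.8  (via N36)
N19: 12.8  (via N28)
N1: 13.4  (via N28)
N11: 18.6  (via N19)
N21: 24.4  (via N11)
N39: 27.3  (via N11)
N29: 33.9  (via N21)
Shortest route: N3–N28–N19–N11–N21–N29 = 33.9.

33.9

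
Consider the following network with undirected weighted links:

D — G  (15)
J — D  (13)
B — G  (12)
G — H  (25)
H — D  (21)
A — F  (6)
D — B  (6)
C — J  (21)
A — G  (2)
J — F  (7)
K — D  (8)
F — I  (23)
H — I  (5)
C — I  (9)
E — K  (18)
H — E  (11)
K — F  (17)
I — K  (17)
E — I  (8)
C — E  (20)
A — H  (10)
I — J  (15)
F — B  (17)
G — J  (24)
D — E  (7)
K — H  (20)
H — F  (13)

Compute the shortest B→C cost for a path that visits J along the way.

Shortest B→J: B → D → J = 19
Shortest J→C: J → C = 21
Total via J: 19 + 21 = 40.

40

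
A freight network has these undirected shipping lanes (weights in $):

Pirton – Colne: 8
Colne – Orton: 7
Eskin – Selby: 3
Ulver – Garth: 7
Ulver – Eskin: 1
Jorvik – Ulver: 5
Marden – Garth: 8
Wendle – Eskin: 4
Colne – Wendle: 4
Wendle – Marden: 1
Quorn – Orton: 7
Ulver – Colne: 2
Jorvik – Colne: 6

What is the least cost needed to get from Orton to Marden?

$12

Candidate routes:
Orton → Colne → Wendle → Marden: 7+4+1 = 12
Orton → Colne → Ulver → Eskin → Wendle → Marden: 7+2+1+4+1 = 15
Cheapest is Orton → Colne → Wendle → Marden at $12.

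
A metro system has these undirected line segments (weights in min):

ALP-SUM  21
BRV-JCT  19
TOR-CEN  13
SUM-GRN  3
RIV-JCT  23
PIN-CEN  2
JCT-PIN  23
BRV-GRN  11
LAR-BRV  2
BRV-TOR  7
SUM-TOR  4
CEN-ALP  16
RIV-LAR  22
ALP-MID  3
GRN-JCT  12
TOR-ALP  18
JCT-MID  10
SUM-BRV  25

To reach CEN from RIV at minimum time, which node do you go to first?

LAR

Enumerating some paths:
RIV–LAR–BRV–GRN–SUM–TOR–CEN: 22+2+11+3+4+13 = 55
RIV–JCT–PIN–CEN: 23+23+2 = 48
RIV–LAR–BRV–TOR–CEN: 22+2+7+13 = 44
RIV–JCT–MID–ALP–CEN: 23+10+3+16 = 52
The minimum is 44 min via RIV–LAR–BRV–TOR–CEN.
So from RIV the first move is to LAR.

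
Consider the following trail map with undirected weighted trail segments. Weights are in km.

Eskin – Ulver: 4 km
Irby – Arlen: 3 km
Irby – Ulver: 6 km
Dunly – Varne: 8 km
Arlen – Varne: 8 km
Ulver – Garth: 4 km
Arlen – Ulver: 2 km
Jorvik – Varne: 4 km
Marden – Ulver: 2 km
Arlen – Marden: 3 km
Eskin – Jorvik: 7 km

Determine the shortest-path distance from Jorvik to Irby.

15 km

Candidate routes:
Jorvik–Varne–Arlen–Irby: 4+8+3 = 15
Jorvik–Eskin–Ulver–Arlen–Irby: 7+4+2+3 = 16
The minimum is 15 km via Jorvik–Varne–Arlen–Irby.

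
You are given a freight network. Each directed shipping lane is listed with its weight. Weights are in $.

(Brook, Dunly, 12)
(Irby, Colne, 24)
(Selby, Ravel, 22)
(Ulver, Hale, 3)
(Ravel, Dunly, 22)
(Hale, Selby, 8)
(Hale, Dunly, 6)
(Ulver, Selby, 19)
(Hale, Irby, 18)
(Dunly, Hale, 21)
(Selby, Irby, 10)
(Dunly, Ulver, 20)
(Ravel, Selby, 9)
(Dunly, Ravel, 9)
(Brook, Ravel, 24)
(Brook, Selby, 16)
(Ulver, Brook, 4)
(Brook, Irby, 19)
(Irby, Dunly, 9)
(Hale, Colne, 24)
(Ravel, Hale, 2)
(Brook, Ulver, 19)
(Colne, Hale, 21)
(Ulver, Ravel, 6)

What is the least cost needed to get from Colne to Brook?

$51

Shortest distances from Colne:
Colne: 0
Hale: 21  (via Colne)
Dunly: 27  (via Hale)
Selby: 29  (via Hale)
Ravel: 36  (via Dunly)
Irby: 39  (via Hale)
Ulver: 47  (via Dunly)
Brook: 51  (via Ulver)
Shortest route: Colne–Hale–Dunly–Ulver–Brook = $51.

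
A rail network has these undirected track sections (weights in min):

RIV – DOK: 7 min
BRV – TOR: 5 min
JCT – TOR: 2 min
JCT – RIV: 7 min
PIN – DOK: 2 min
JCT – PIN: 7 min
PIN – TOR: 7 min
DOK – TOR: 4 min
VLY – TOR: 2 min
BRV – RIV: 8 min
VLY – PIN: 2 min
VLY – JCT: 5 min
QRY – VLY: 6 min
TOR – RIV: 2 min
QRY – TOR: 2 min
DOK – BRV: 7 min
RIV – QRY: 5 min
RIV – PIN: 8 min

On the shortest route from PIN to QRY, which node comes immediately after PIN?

Candidate routes:
PIN → TOR → QRY: 7+2 = 9
PIN → DOK → TOR → QRY: 2+4+2 = 8
PIN → VLY → QRY: 2+6 = 8
PIN → VLY → TOR → QRY: 2+2+2 = 6
Cheapest is PIN → VLY → TOR → QRY at 6 min.
So from PIN the first move is to VLY.

VLY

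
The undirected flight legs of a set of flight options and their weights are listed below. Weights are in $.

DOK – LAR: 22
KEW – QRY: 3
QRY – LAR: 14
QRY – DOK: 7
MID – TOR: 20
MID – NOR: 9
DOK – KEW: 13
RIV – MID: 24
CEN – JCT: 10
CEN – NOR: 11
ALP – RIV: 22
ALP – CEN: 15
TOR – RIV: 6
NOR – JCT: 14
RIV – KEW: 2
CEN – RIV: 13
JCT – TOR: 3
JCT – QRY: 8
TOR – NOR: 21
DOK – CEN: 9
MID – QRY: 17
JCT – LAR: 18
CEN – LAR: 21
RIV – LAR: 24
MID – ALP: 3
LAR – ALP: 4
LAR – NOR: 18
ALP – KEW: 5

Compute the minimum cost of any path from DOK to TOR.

Compare a few routes:
DOK–KEW–RIV–TOR: 13+2+6 = 21
DOK–QRY–KEW–RIV–TOR: 7+3+2+6 = 18
Cheapest is DOK–QRY–KEW–RIV–TOR at $18.

$18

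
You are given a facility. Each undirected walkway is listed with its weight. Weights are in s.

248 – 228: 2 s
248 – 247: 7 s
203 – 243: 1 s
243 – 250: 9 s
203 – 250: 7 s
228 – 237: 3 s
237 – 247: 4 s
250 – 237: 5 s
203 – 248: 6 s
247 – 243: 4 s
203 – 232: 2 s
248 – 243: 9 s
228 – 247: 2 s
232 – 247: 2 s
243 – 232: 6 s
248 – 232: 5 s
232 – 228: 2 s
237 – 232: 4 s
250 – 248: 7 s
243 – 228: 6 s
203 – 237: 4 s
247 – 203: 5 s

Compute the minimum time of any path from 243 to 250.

8 s

Candidate routes:
243 - 250: 9 = 9
243 - 203 - 250: 1+7 = 8
243 - 203 - 237 - 250: 1+4+5 = 10
The minimum is 8 s via 243 - 203 - 250.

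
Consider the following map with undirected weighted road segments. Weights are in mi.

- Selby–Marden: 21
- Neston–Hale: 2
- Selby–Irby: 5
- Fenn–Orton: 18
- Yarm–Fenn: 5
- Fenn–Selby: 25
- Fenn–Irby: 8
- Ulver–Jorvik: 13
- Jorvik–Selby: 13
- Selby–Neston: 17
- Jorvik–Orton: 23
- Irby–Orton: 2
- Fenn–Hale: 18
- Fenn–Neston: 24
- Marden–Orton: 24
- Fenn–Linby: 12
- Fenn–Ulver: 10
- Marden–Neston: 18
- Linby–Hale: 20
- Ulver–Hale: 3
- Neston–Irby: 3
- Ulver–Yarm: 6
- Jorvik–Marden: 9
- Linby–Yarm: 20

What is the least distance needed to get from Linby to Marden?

40 mi

Settle nodes by increasing distance from Linby:
Linby: 0
Fenn: 12  (via Linby)
Yarm: 17  (via Fenn)
Hale: 20  (via Linby)
Irby: 20  (via Fenn)
Orton: 22  (via Irby)
Neston: 22  (via Hale)
Ulver: 22  (via Fenn)
Selby: 25  (via Irby)
Jorvik: 35  (via Ulver)
Marden: 40  (via Neston)
Shortest route: Linby → Hale → Neston → Marden = 40 mi.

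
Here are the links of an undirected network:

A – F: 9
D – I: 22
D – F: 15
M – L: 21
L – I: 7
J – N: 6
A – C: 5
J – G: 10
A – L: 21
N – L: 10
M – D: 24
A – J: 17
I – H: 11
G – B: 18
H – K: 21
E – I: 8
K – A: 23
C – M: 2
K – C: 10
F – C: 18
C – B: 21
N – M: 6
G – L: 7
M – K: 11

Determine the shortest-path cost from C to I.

25

Enumerating some paths:
C–A–L–I: 5+21+7 = 33
C–M–N–J–G–L–I: 2+6+6+10+7+7 = 38
C–M–N–L–I: 2+6+10+7 = 25
C–M–L–I: 2+21+7 = 30
Cheapest is C–M–N–L–I at 25.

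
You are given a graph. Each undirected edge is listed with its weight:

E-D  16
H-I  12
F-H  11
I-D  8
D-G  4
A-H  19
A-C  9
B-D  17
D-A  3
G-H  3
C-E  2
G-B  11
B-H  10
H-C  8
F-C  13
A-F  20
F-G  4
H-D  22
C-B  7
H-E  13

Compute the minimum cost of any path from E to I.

22

Running Dijkstra from E:
E: 0
C: 2  (via E)
B: 9  (via C)
H: 10  (via C)
A: 11  (via C)
G: 13  (via H)
D: 14  (via A)
F: 15  (via C)
I: 22  (via H)
Shortest route: E → C → H → I = 22.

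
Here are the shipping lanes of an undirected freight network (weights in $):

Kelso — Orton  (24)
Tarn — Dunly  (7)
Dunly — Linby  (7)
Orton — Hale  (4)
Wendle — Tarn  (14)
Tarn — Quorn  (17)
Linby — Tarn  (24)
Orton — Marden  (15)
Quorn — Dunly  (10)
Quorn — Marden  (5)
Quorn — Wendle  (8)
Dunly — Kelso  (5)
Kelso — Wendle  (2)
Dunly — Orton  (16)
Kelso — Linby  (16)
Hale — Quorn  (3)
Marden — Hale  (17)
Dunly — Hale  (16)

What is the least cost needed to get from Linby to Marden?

Compare a few routes:
Linby–Dunly–Quorn–Marden: 7+10+5 = 22
Linby–Dunly–Kelso–Wendle–Quorn–Marden: 7+5+2+8+5 = 27
Cheapest is Linby–Dunly–Quorn–Marden at $22.

$22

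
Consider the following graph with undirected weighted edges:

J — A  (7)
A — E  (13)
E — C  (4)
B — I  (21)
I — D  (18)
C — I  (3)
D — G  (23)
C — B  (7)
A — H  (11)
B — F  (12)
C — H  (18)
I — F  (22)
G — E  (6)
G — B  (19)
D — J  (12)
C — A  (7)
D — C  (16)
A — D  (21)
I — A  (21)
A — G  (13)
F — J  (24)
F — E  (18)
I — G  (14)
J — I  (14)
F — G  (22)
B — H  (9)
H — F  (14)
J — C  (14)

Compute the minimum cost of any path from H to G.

Enumerating some paths:
H - C - E - G: 18+4+6 = 28
H - A - G: 11+13 = 24
H - B - C - E - G: 9+7+4+6 = 26
H - A - C - E - G: 11+7+4+6 = 28
The minimum is 24 via H - A - G.

24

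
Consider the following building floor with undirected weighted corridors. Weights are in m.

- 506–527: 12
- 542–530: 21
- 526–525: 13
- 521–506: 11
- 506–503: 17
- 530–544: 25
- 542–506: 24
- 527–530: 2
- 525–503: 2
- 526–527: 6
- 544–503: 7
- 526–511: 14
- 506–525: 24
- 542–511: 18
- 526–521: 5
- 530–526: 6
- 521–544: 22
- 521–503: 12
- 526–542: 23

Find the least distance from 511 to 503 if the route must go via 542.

56 m

Best 511 to 542: 511 → 542 costing 18
Best 542 to 503: 542 → 526 → 525 → 503 costing 38
Total via 542: 18 + 38 = 56 m.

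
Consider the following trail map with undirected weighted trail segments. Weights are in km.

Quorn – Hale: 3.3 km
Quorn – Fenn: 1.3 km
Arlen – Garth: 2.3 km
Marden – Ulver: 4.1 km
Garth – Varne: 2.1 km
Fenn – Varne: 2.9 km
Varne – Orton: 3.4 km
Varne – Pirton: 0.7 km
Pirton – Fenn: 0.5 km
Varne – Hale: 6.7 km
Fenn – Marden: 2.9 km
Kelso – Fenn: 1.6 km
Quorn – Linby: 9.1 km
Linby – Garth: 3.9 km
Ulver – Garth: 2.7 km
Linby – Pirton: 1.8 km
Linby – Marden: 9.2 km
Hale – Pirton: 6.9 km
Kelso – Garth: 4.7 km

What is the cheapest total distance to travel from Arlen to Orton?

7.8 km

Candidate routes:
Arlen–Garth–Linby–Pirton–Varne–Orton: 2.3+3.9+1.8+0.7+3.4 = 12.1
Arlen–Garth–Kelso–Fenn–Pirton–Varne–Orton: 2.3+4.7+1.6+0.5+0.7+3.4 = 13.2
Arlen–Garth–Linby–Pirton–Fenn–Varne–Orton: 2.3+3.9+1.8+0.5+2.9+3.4 = 14.8
Arlen–Garth–Varne–Orton: 2.3+2.1+3.4 = 7.8
The minimum is 7.8 km via Arlen–Garth–Varne–Orton.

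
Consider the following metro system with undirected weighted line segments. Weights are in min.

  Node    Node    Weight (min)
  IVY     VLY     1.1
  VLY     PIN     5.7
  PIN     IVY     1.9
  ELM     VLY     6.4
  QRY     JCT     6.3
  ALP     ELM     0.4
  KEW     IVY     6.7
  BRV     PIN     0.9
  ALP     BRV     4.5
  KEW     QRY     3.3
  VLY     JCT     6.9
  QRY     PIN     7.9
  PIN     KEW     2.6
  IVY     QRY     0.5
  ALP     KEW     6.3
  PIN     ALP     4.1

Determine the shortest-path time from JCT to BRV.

9.6 min

Candidate routes:
JCT–QRY–KEW–PIN–BRV: 6.3+3.3+2.6+0.9 = 13.1
JCT–VLY–IVY–PIN–BRV: 6.9+1.1+1.9+0.9 = 10.8
JCT–QRY–IVY–PIN–BRV: 6.3+0.5+1.9+0.9 = 9.6
The minimum is 9.6 min via JCT–QRY–IVY–PIN–BRV.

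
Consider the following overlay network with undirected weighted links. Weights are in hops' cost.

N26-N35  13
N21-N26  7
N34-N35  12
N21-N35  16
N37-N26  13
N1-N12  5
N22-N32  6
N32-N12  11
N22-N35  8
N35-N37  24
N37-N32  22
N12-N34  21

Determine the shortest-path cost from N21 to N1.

Shortest distances from N21:
N21: 0
N26: 7  (via N21)
N35: 16  (via N21)
N37: 20  (via N26)
N22: 24  (via N35)
N34: 28  (via N35)
N32: 30  (via N22)
N12: 41  (via N32)
N1: 46  (via N12)
Shortest route: N21 → N35 → N22 → N32 → N12 → N1 = 46 hops' cost.

46 hops' cost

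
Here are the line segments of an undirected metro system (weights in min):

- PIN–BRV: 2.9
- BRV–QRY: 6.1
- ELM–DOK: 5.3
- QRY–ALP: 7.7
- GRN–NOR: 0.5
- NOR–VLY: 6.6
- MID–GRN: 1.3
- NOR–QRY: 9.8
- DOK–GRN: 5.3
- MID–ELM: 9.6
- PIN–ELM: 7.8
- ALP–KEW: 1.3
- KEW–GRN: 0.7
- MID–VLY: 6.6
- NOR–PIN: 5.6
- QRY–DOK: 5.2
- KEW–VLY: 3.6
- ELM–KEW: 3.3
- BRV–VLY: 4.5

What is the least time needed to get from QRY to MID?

11 min

Running Dijkstra from QRY:
QRY: 0
DOK: 5.2  (via QRY)
BRV: 6.1  (via QRY)
ALP: 7.7  (via QRY)
KEW: 9  (via ALP)
PIN: 9  (via BRV)
GRN: 9.7  (via KEW)
NOR: 9.8  (via QRY)
ELM: 10.5  (via DOK)
VLY: 10.6  (via BRV)
MID: 11  (via GRN)
Shortest route: QRY–ALP–KEW–GRN–MID = 11 min.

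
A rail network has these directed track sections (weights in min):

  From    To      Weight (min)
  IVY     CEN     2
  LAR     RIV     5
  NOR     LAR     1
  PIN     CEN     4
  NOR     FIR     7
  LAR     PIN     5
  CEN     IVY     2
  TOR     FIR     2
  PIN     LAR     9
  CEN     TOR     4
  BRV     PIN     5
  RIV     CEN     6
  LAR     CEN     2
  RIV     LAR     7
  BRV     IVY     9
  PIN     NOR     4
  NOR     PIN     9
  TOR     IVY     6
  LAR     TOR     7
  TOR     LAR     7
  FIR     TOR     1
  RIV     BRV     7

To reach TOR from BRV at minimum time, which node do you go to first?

Candidate routes:
BRV - PIN - NOR - LAR - CEN - TOR: 5+4+1+2+4 = 16
BRV - PIN - NOR - LAR - TOR: 5+4+1+7 = 17
BRV - IVY - CEN - TOR: 9+2+4 = 15
BRV - PIN - CEN - TOR: 5+4+4 = 13
The minimum is 13 min via BRV - PIN - CEN - TOR.
So from BRV the first move is to PIN.

PIN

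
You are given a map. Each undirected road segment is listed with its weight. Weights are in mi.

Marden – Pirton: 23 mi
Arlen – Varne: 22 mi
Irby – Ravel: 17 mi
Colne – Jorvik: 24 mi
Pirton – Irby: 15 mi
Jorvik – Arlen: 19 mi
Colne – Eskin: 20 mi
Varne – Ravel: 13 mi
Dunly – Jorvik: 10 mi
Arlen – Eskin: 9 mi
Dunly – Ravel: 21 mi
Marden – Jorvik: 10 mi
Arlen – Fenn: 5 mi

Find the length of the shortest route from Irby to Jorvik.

Shortest distances from Irby:
Irby: 0
Pirton: 15  (via Irby)
Ravel: 17  (via Irby)
Varne: 30  (via Ravel)
Dunly: 38  (via Ravel)
Marden: 38  (via Pirton)
Jorvik: 48  (via Dunly)
Shortest route: Irby–Ravel–Dunly–Jorvik = 48 mi.

48 mi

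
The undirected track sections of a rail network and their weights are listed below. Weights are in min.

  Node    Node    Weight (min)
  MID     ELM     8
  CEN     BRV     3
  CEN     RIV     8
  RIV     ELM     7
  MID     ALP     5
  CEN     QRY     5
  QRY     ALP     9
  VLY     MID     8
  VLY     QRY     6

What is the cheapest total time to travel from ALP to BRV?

Candidate routes:
ALP - QRY - CEN - BRV: 9+5+3 = 17
ALP - MID - ELM - RIV - CEN - BRV: 5+8+7+8+3 = 31
ALP - MID - VLY - QRY - CEN - BRV: 5+8+6+5+3 = 27
The minimum is 17 min via ALP - QRY - CEN - BRV.

17 min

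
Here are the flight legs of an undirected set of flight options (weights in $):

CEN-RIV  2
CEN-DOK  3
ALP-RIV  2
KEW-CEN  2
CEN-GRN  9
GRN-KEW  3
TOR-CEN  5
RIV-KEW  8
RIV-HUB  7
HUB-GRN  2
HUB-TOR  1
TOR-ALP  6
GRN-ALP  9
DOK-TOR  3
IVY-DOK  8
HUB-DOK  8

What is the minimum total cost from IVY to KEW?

Shortest distances from IVY:
IVY: 0
DOK: 8  (via IVY)
CEN: 11  (via DOK)
TOR: 11  (via DOK)
HUB: 12  (via TOR)
RIV: 13  (via CEN)
KEW: 13  (via CEN)
Shortest route: IVY → DOK → CEN → KEW = $13.

$13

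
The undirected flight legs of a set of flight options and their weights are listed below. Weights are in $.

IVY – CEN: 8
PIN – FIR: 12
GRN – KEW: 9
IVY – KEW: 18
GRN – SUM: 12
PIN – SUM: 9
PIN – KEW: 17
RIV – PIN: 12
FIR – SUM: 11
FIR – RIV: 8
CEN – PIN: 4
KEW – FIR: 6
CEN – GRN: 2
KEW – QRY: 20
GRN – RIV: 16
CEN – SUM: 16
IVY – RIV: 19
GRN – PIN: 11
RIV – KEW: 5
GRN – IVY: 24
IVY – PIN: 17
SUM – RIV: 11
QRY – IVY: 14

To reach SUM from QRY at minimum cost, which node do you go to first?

IVY

Enumerating some paths:
QRY - IVY - CEN - PIN - SUM: 14+8+4+9 = 35
QRY - IVY - CEN - GRN - SUM: 14+8+2+12 = 36
QRY - KEW - RIV - SUM: 20+5+11 = 36
Cheapest is QRY - IVY - CEN - PIN - SUM at $35.
So from QRY the first move is to IVY.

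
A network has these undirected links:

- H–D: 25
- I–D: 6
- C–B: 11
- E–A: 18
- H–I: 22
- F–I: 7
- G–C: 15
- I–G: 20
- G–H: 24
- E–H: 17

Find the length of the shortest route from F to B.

53

Candidate routes:
F - I - G - C - B: 7+20+15+11 = 53
F - I - D - H - G - C - B: 7+6+25+24+15+11 = 88
F - I - H - G - C - B: 7+22+24+15+11 = 79
The minimum is 53 via F - I - G - C - B.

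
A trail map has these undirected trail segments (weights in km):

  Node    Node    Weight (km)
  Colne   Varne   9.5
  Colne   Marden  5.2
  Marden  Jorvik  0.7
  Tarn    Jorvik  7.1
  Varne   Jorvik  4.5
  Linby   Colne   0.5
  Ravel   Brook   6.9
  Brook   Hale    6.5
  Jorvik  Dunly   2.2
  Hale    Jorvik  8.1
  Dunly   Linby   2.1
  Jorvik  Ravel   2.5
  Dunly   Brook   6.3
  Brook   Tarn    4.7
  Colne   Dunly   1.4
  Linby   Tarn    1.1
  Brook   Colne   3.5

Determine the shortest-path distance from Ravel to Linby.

Compare a few routes:
Ravel - Jorvik - Dunly - Colne - Linby: 2.5+2.2+1.4+0.5 = 6.6
Ravel - Jorvik - Marden - Colne - Linby: 2.5+0.7+5.2+0.5 = 8.9
Ravel - Jorvik - Dunly - Linby: 2.5+2.2+2.1 = 6.8
Ravel - Jorvik - Tarn - Linby: 2.5+7.1+1.1 = 10.7
The minimum is 6.6 km via Ravel - Jorvik - Dunly - Colne - Linby.

6.6 km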